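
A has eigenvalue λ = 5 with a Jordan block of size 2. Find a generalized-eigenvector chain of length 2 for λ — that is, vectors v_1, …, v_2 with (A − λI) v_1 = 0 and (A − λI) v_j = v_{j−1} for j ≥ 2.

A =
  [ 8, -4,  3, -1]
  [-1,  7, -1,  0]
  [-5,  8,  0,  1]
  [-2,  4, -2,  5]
A Jordan chain for λ = 5 of length 2:
v_1 = (3, -1, -5, -2)ᵀ
v_2 = (1, 0, 0, 0)ᵀ

Let N = A − (5)·I. We want v_2 with N^2 v_2 = 0 but N^1 v_2 ≠ 0; then v_{j-1} := N · v_j for j = 2, …, 2.

Pick v_2 = (1, 0, 0, 0)ᵀ.
Then v_1 = N · v_2 = (3, -1, -5, -2)ᵀ.

Sanity check: (A − (5)·I) v_1 = (0, 0, 0, 0)ᵀ = 0. ✓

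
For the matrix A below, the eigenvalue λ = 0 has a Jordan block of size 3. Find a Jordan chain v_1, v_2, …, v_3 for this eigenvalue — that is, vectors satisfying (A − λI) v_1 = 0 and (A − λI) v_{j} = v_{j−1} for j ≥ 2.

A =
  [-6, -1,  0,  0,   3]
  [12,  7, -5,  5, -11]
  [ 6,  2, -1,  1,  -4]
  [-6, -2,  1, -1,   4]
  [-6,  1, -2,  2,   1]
A Jordan chain for λ = 0 of length 3:
v_1 = (6, 18, 0, 0, 18)ᵀ
v_2 = (-6, 12, 6, -6, -6)ᵀ
v_3 = (1, 0, 0, 0, 0)ᵀ

Let N = A − (0)·I. We want v_3 with N^3 v_3 = 0 but N^2 v_3 ≠ 0; then v_{j-1} := N · v_j for j = 3, …, 2.

Pick v_3 = (1, 0, 0, 0, 0)ᵀ.
Then v_2 = N · v_3 = (-6, 12, 6, -6, -6)ᵀ.
Then v_1 = N · v_2 = (6, 18, 0, 0, 18)ᵀ.

Sanity check: (A − (0)·I) v_1 = (0, 0, 0, 0, 0)ᵀ = 0. ✓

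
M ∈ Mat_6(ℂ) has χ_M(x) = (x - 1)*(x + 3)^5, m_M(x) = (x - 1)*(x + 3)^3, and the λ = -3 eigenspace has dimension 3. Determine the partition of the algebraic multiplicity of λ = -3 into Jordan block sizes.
Block sizes for λ = -3: [3, 1, 1]

Step 1 — from the characteristic polynomial, algebraic multiplicity of λ = -3 is 5. From dim ker(M − (-3)·I) = 3, there are exactly 3 Jordan blocks for λ = -3.
Step 2 — from the minimal polynomial, the factor (x + 3)^3 tells us the largest block for λ = -3 has size 3.
Step 3 — with total size 5, 3 blocks, and largest block 3, the block sizes (in nonincreasing order) are [3, 1, 1].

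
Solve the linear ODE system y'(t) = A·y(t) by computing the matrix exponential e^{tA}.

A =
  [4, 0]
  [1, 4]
e^{tA} =
  [exp(4*t), 0]
  [t*exp(4*t), exp(4*t)]

Strategy: write A = P · J · P⁻¹ where J is a Jordan canonical form, so e^{tA} = P · e^{tJ} · P⁻¹, and e^{tJ} can be computed block-by-block.

A has Jordan form
J =
  [4, 1]
  [0, 4]
(up to reordering of blocks).

Per-block formulas:
  For a 2×2 Jordan block J_2(4): exp(t · J_2(4)) = e^(4t)·(I + t·N), where N is the 2×2 nilpotent shift.

After assembling e^{tJ} and conjugating by P, we get:

e^{tA} =
  [exp(4*t), 0]
  [t*exp(4*t), exp(4*t)]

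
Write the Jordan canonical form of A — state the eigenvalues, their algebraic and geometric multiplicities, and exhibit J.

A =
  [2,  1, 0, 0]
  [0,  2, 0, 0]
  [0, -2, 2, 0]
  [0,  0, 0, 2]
J_2(2) ⊕ J_1(2) ⊕ J_1(2)

The characteristic polynomial is
  det(x·I − A) = x^4 - 8*x^3 + 24*x^2 - 32*x + 16 = (x - 2)^4

Eigenvalues and multiplicities (the geometric multiplicity of λ is n − rank(A − λI), which equals the number of Jordan blocks for λ):
  λ = 2: algebraic multiplicity = 4, geometric multiplicity = 3

Determining the block sizes for each eigenvalue:
  λ = 2: 3 blocks summing to 4 forces exactly one block of size 2 and the rest size 1 → block sizes [2, 1, 1]

Assembling the blocks gives a Jordan form
J =
  [2, 1, 0, 0]
  [0, 2, 0, 0]
  [0, 0, 2, 0]
  [0, 0, 0, 2]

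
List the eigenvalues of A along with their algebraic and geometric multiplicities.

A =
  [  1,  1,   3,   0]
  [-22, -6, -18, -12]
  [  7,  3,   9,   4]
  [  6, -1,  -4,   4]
λ = 2: alg = 4, geom = 2

Step 1 — factor the characteristic polynomial to read off the algebraic multiplicities:
  χ_A(x) = (x - 2)^4

Step 2 — compute geometric multiplicities via the rank-nullity identity g(λ) = n − rank(A − λI):
  rank(A − (2)·I) = 2, so dim ker(A − (2)·I) = n − 2 = 2

Summary:
  λ = 2: algebraic multiplicity = 4, geometric multiplicity = 2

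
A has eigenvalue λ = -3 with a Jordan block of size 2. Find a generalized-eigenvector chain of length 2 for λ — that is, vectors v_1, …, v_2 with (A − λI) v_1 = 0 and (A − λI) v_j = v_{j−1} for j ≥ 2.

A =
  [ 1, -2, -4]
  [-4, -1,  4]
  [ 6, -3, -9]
A Jordan chain for λ = -3 of length 2:
v_1 = (4, -4, 6)ᵀ
v_2 = (1, 0, 0)ᵀ

Let N = A − (-3)·I. We want v_2 with N^2 v_2 = 0 but N^1 v_2 ≠ 0; then v_{j-1} := N · v_j for j = 2, …, 2.

Pick v_2 = (1, 0, 0)ᵀ.
Then v_1 = N · v_2 = (4, -4, 6)ᵀ.

Sanity check: (A − (-3)·I) v_1 = (0, 0, 0)ᵀ = 0. ✓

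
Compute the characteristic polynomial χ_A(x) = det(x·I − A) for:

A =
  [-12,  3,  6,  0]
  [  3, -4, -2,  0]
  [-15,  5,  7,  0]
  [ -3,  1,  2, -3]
x^4 + 12*x^3 + 54*x^2 + 108*x + 81

Expanding det(x·I − A) (e.g. by cofactor expansion or by noting that A is similar to its Jordan form J, which has the same characteristic polynomial as A) gives
  χ_A(x) = x^4 + 12*x^3 + 54*x^2 + 108*x + 81
which factors as (x + 3)^4. The eigenvalues (with algebraic multiplicities) are λ = -3 with multiplicity 4.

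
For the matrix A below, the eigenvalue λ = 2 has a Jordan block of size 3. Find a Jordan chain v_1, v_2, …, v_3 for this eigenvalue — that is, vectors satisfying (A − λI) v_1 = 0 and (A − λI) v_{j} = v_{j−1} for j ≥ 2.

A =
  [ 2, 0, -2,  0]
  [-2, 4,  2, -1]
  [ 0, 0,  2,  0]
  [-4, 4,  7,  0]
A Jordan chain for λ = 2 of length 3:
v_1 = (0, 1, 0, 2)ᵀ
v_2 = (-2, 2, 0, 7)ᵀ
v_3 = (0, 0, 1, 0)ᵀ

Let N = A − (2)·I. We want v_3 with N^3 v_3 = 0 but N^2 v_3 ≠ 0; then v_{j-1} := N · v_j for j = 3, …, 2.

Pick v_3 = (0, 0, 1, 0)ᵀ.
Then v_2 = N · v_3 = (-2, 2, 0, 7)ᵀ.
Then v_1 = N · v_2 = (0, 1, 0, 2)ᵀ.

Sanity check: (A − (2)·I) v_1 = (0, 0, 0, 0)ᵀ = 0. ✓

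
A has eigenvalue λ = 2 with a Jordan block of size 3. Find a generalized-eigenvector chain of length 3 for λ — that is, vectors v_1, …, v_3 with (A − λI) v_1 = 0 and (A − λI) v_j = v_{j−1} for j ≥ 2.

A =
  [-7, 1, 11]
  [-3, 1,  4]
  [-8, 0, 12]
A Jordan chain for λ = 2 of length 3:
v_1 = (-10, -2, -8)ᵀ
v_2 = (-9, -3, -8)ᵀ
v_3 = (1, 0, 0)ᵀ

Let N = A − (2)·I. We want v_3 with N^3 v_3 = 0 but N^2 v_3 ≠ 0; then v_{j-1} := N · v_j for j = 3, …, 2.

Pick v_3 = (1, 0, 0)ᵀ.
Then v_2 = N · v_3 = (-9, -3, -8)ᵀ.
Then v_1 = N · v_2 = (-10, -2, -8)ᵀ.

Sanity check: (A − (2)·I) v_1 = (0, 0, 0)ᵀ = 0. ✓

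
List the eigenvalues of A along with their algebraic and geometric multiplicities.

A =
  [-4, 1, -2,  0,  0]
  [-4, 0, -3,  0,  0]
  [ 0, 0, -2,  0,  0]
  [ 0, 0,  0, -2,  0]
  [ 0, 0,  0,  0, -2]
λ = -2: alg = 5, geom = 3

Step 1 — factor the characteristic polynomial to read off the algebraic multiplicities:
  χ_A(x) = (x + 2)^5

Step 2 — compute geometric multiplicities via the rank-nullity identity g(λ) = n − rank(A − λI):
  rank(A − (-2)·I) = 2, so dim ker(A − (-2)·I) = n − 2 = 3

Summary:
  λ = -2: algebraic multiplicity = 5, geometric multiplicity = 3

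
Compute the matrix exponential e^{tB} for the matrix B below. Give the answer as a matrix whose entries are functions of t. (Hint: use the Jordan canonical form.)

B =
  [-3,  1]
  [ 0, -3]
e^{tB} =
  [exp(-3*t), t*exp(-3*t)]
  [0, exp(-3*t)]

Strategy: write B = P · J · P⁻¹ where J is a Jordan canonical form, so e^{tB} = P · e^{tJ} · P⁻¹, and e^{tJ} can be computed block-by-block.

B has Jordan form
J =
  [-3,  1]
  [ 0, -3]
(up to reordering of blocks).

Per-block formulas:
  For a 2×2 Jordan block J_2(-3): exp(t · J_2(-3)) = e^(-3t)·(I + t·N), where N is the 2×2 nilpotent shift.

After assembling e^{tJ} and conjugating by P, we get:

e^{tB} =
  [exp(-3*t), t*exp(-3*t)]
  [0, exp(-3*t)]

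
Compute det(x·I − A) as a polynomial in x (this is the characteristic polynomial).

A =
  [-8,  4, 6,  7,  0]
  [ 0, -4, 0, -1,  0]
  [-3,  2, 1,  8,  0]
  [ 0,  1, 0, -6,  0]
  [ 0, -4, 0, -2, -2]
x^5 + 19*x^4 + 139*x^3 + 485*x^2 + 800*x + 500

Expanding det(x·I − A) (e.g. by cofactor expansion or by noting that A is similar to its Jordan form J, which has the same characteristic polynomial as A) gives
  χ_A(x) = x^5 + 19*x^4 + 139*x^3 + 485*x^2 + 800*x + 500
which factors as (x + 2)^2*(x + 5)^3. The eigenvalues (with algebraic multiplicities) are λ = -5 with multiplicity 3, λ = -2 with multiplicity 2.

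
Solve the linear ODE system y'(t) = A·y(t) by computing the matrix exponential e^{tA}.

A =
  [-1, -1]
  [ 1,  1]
e^{tA} =
  [1 - t, -t]
  [t, t + 1]

Strategy: write A = P · J · P⁻¹ where J is a Jordan canonical form, so e^{tA} = P · e^{tJ} · P⁻¹, and e^{tJ} can be computed block-by-block.

A has Jordan form
J =
  [0, 1]
  [0, 0]
(up to reordering of blocks).

Per-block formulas:
  For a 2×2 Jordan block J_2(0): exp(t · J_2(0)) = e^(0t)·(I + t·N), where N is the 2×2 nilpotent shift.

After assembling e^{tJ} and conjugating by P, we get:

e^{tA} =
  [1 - t, -t]
  [t, t + 1]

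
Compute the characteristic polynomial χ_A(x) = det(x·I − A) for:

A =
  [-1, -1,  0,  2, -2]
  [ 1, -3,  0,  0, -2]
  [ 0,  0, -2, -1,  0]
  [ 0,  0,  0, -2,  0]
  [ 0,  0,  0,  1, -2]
x^5 + 10*x^4 + 40*x^3 + 80*x^2 + 80*x + 32

Expanding det(x·I − A) (e.g. by cofactor expansion or by noting that A is similar to its Jordan form J, which has the same characteristic polynomial as A) gives
  χ_A(x) = x^5 + 10*x^4 + 40*x^3 + 80*x^2 + 80*x + 32
which factors as (x + 2)^5. The eigenvalues (with algebraic multiplicities) are λ = -2 with multiplicity 5.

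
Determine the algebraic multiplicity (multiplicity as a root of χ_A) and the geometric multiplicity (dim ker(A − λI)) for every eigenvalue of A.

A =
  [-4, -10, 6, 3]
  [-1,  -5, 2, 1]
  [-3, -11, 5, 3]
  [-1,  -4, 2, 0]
λ = -1: alg = 4, geom = 2

Step 1 — factor the characteristic polynomial to read off the algebraic multiplicities:
  χ_A(x) = (x + 1)^4

Step 2 — compute geometric multiplicities via the rank-nullity identity g(λ) = n − rank(A − λI):
  rank(A − (-1)·I) = 2, so dim ker(A − (-1)·I) = n − 2 = 2

Summary:
  λ = -1: algebraic multiplicity = 4, geometric multiplicity = 2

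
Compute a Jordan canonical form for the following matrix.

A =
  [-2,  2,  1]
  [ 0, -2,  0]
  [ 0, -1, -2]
J_3(-2)

The characteristic polynomial is
  det(x·I − A) = x^3 + 6*x^2 + 12*x + 8 = (x + 2)^3

Eigenvalues and multiplicities (the geometric multiplicity of λ is n − rank(A − λI), which equals the number of Jordan blocks for λ):
  λ = -2: algebraic multiplicity = 3, geometric multiplicity = 1

Determining the block sizes for each eigenvalue:
  λ = -2: one block (gm = 1), so the single block has size am = 3 → block sizes [3]

Assembling the blocks gives a Jordan form
J =
  [-2,  1,  0]
  [ 0, -2,  1]
  [ 0,  0, -2]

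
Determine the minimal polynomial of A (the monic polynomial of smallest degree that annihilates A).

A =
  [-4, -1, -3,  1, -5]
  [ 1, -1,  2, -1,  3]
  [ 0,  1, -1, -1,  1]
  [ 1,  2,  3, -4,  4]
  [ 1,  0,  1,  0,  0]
x^3 + 6*x^2 + 12*x + 8

The characteristic polynomial is χ_A(x) = (x + 2)^5, so the eigenvalues are known. The minimal polynomial is
  m_A(x) = Π_λ (x − λ)^{k_λ}
where k_λ is the size of the *largest* Jordan block for λ (equivalently, the smallest k with (A − λI)^k v = 0 for every generalised eigenvector v of λ).

  λ = -2: largest Jordan block has size 3, contributing (x + 2)^3

So m_A(x) = (x + 2)^3 = x^3 + 6*x^2 + 12*x + 8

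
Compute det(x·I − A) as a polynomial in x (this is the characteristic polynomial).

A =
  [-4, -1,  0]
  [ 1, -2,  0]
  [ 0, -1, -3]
x^3 + 9*x^2 + 27*x + 27

Expanding det(x·I − A) (e.g. by cofactor expansion or by noting that A is similar to its Jordan form J, which has the same characteristic polynomial as A) gives
  χ_A(x) = x^3 + 9*x^2 + 27*x + 27
which factors as (x + 3)^3. The eigenvalues (with algebraic multiplicities) are λ = -3 with multiplicity 3.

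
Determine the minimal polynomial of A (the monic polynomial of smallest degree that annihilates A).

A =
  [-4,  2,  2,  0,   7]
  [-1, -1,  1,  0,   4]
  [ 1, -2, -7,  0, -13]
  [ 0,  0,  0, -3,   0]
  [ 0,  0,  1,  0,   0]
x^3 + 9*x^2 + 27*x + 27

The characteristic polynomial is χ_A(x) = (x + 3)^5, so the eigenvalues are known. The minimal polynomial is
  m_A(x) = Π_λ (x − λ)^{k_λ}
where k_λ is the size of the *largest* Jordan block for λ (equivalently, the smallest k with (A − λI)^k v = 0 for every generalised eigenvector v of λ).

  λ = -3: largest Jordan block has size 3, contributing (x + 3)^3

So m_A(x) = (x + 3)^3 = x^3 + 9*x^2 + 27*x + 27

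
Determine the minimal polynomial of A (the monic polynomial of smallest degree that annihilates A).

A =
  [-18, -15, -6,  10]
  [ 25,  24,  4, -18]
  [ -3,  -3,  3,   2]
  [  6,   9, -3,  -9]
x^4 - 18*x^2 + 81

The characteristic polynomial is χ_A(x) = (x - 3)^2*(x + 3)^2, so the eigenvalues are known. The minimal polynomial is
  m_A(x) = Π_λ (x − λ)^{k_λ}
where k_λ is the size of the *largest* Jordan block for λ (equivalently, the smallest k with (A − λI)^k v = 0 for every generalised eigenvector v of λ).

  λ = -3: largest Jordan block has size 2, contributing (x + 3)^2
  λ = 3: largest Jordan block has size 2, contributing (x − 3)^2

So m_A(x) = (x - 3)^2*(x + 3)^2 = x^4 - 18*x^2 + 81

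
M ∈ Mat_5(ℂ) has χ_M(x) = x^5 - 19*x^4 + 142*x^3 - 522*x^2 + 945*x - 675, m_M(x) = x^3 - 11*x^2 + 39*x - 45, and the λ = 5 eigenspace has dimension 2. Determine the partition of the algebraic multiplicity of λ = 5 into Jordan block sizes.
Block sizes for λ = 5: [1, 1]

Step 1 — from the characteristic polynomial, algebraic multiplicity of λ = 5 is 2. From dim ker(M − (5)·I) = 2, there are exactly 2 Jordan blocks for λ = 5.
Step 2 — from the minimal polynomial, the factor (x − 5) tells us the largest block for λ = 5 has size 1.
Step 3 — with total size 2, 2 blocks, and largest block 1, the block sizes (in nonincreasing order) are [1, 1].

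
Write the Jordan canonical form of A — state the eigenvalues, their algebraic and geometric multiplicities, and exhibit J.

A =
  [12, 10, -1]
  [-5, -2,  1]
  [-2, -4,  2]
J_3(4)

The characteristic polynomial is
  det(x·I − A) = x^3 - 12*x^2 + 48*x - 64 = (x - 4)^3

Eigenvalues and multiplicities (the geometric multiplicity of λ is n − rank(A − λI), which equals the number of Jordan blocks for λ):
  λ = 4: algebraic multiplicity = 3, geometric multiplicity = 1

Determining the block sizes for each eigenvalue:
  λ = 4: one block (gm = 1), so the single block has size am = 3 → block sizes [3]

Assembling the blocks gives a Jordan form
J =
  [4, 1, 0]
  [0, 4, 1]
  [0, 0, 4]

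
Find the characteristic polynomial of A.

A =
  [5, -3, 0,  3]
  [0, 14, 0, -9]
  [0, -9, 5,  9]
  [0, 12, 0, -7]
x^4 - 17*x^3 + 105*x^2 - 275*x + 250

Expanding det(x·I − A) (e.g. by cofactor expansion or by noting that A is similar to its Jordan form J, which has the same characteristic polynomial as A) gives
  χ_A(x) = x^4 - 17*x^3 + 105*x^2 - 275*x + 250
which factors as (x - 5)^3*(x - 2). The eigenvalues (with algebraic multiplicities) are λ = 2 with multiplicity 1, λ = 5 with multiplicity 3.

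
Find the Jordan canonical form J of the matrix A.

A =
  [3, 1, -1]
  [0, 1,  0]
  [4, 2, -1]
J_2(1) ⊕ J_1(1)

The characteristic polynomial is
  det(x·I − A) = x^3 - 3*x^2 + 3*x - 1 = (x - 1)^3

Eigenvalues and multiplicities (the geometric multiplicity of λ is n − rank(A − λI), which equals the number of Jordan blocks for λ):
  λ = 1: algebraic multiplicity = 3, geometric multiplicity = 2

Determining the block sizes for each eigenvalue:
  λ = 1: 2 blocks summing to 3 forces exactly one block of size 2 and the rest size 1 → block sizes [2, 1]

Assembling the blocks gives a Jordan form
J =
  [1, 1, 0]
  [0, 1, 0]
  [0, 0, 1]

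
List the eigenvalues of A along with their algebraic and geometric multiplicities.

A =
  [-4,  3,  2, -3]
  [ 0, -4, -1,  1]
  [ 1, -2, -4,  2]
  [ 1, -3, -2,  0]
λ = -3: alg = 4, geom = 2

Step 1 — factor the characteristic polynomial to read off the algebraic multiplicities:
  χ_A(x) = (x + 3)^4

Step 2 — compute geometric multiplicities via the rank-nullity identity g(λ) = n − rank(A − λI):
  rank(A − (-3)·I) = 2, so dim ker(A − (-3)·I) = n − 2 = 2

Summary:
  λ = -3: algebraic multiplicity = 4, geometric multiplicity = 2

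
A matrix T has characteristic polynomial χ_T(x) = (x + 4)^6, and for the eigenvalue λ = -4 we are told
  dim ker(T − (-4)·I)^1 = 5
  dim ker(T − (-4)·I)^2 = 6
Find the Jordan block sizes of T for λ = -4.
Block sizes for λ = -4: [2, 1, 1, 1, 1]

From the dimensions of kernels of powers, the number of Jordan blocks of size at least j is d_j − d_{j−1} where d_j = dim ker(N^j) (with d_0 = 0). Computing the differences gives [5, 1].
The number of blocks of size exactly k is (#blocks of size ≥ k) − (#blocks of size ≥ k + 1), so the partition is: 4 block(s) of size 1, 1 block(s) of size 2.
In nonincreasing order the block sizes are [2, 1, 1, 1, 1].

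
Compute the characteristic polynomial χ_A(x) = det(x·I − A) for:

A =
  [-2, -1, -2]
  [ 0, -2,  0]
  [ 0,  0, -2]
x^3 + 6*x^2 + 12*x + 8

Expanding det(x·I − A) (e.g. by cofactor expansion or by noting that A is similar to its Jordan form J, which has the same characteristic polynomial as A) gives
  χ_A(x) = x^3 + 6*x^2 + 12*x + 8
which factors as (x + 2)^3. The eigenvalues (with algebraic multiplicities) are λ = -2 with multiplicity 3.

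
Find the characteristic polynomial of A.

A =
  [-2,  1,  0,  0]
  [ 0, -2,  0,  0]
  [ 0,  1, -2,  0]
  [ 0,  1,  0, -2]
x^4 + 8*x^3 + 24*x^2 + 32*x + 16

Expanding det(x·I − A) (e.g. by cofactor expansion or by noting that A is similar to its Jordan form J, which has the same characteristic polynomial as A) gives
  χ_A(x) = x^4 + 8*x^3 + 24*x^2 + 32*x + 16
which factors as (x + 2)^4. The eigenvalues (with algebraic multiplicities) are λ = -2 with multiplicity 4.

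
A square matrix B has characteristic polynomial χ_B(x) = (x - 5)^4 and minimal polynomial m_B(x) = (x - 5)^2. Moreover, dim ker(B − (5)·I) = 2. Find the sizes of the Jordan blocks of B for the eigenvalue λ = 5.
Block sizes for λ = 5: [2, 2]

Step 1 — from the characteristic polynomial, algebraic multiplicity of λ = 5 is 4. From dim ker(B − (5)·I) = 2, there are exactly 2 Jordan blocks for λ = 5.
Step 2 — from the minimal polynomial, the factor (x − 5)^2 tells us the largest block for λ = 5 has size 2.
Step 3 — with total size 4, 2 blocks, and largest block 2, the block sizes (in nonincreasing order) are [2, 2].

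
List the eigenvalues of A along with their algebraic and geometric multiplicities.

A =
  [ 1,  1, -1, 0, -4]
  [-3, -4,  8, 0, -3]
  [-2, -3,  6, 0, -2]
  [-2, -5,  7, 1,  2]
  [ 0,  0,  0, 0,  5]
λ = 1: alg = 4, geom = 2; λ = 5: alg = 1, geom = 1

Step 1 — factor the characteristic polynomial to read off the algebraic multiplicities:
  χ_A(x) = (x - 5)*(x - 1)^4

Step 2 — compute geometric multiplicities via the rank-nullity identity g(λ) = n − rank(A − λI):
  rank(A − (1)·I) = 3, so dim ker(A − (1)·I) = n − 3 = 2
  rank(A − (5)·I) = 4, so dim ker(A − (5)·I) = n − 4 = 1

Summary:
  λ = 1: algebraic multiplicity = 4, geometric multiplicity = 2
  λ = 5: algebraic multiplicity = 1, geometric multiplicity = 1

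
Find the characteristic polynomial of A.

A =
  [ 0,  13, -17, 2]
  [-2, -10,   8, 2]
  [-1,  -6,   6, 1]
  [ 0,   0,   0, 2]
x^4 + 2*x^3 - 11*x^2 - 12*x + 36

Expanding det(x·I − A) (e.g. by cofactor expansion or by noting that A is similar to its Jordan form J, which has the same characteristic polynomial as A) gives
  χ_A(x) = x^4 + 2*x^3 - 11*x^2 - 12*x + 36
which factors as (x - 2)^2*(x + 3)^2. The eigenvalues (with algebraic multiplicities) are λ = -3 with multiplicity 2, λ = 2 with multiplicity 2.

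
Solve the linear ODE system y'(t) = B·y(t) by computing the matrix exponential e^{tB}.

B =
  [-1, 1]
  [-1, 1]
e^{tB} =
  [1 - t, t]
  [-t, t + 1]

Strategy: write B = P · J · P⁻¹ where J is a Jordan canonical form, so e^{tB} = P · e^{tJ} · P⁻¹, and e^{tJ} can be computed block-by-block.

B has Jordan form
J =
  [0, 1]
  [0, 0]
(up to reordering of blocks).

Per-block formulas:
  For a 2×2 Jordan block J_2(0): exp(t · J_2(0)) = e^(0t)·(I + t·N), where N is the 2×2 nilpotent shift.

After assembling e^{tJ} and conjugating by P, we get:

e^{tB} =
  [1 - t, t]
  [-t, t + 1]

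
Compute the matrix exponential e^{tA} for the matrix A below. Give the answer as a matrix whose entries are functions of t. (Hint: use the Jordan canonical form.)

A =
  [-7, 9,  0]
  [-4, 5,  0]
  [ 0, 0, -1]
e^{tA} =
  [-6*t*exp(-t) + exp(-t), 9*t*exp(-t), 0]
  [-4*t*exp(-t), 6*t*exp(-t) + exp(-t), 0]
  [0, 0, exp(-t)]

Strategy: write A = P · J · P⁻¹ where J is a Jordan canonical form, so e^{tA} = P · e^{tJ} · P⁻¹, and e^{tJ} can be computed block-by-block.

A has Jordan form
J =
  [-1,  1,  0]
  [ 0, -1,  0]
  [ 0,  0, -1]
(up to reordering of blocks).

Per-block formulas:
  For a 1×1 block at λ = -1: exp(t · [-1]) = [e^(-1t)].
  For a 2×2 Jordan block J_2(-1): exp(t · J_2(-1)) = e^(-1t)·(I + t·N), where N is the 2×2 nilpotent shift.

After assembling e^{tJ} and conjugating by P, we get:

e^{tA} =
  [-6*t*exp(-t) + exp(-t), 9*t*exp(-t), 0]
  [-4*t*exp(-t), 6*t*exp(-t) + exp(-t), 0]
  [0, 0, exp(-t)]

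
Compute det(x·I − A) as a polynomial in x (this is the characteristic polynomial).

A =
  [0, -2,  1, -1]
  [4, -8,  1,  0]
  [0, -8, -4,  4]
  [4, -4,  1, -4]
x^4 + 16*x^3 + 96*x^2 + 256*x + 256

Expanding det(x·I − A) (e.g. by cofactor expansion or by noting that A is similar to its Jordan form J, which has the same characteristic polynomial as A) gives
  χ_A(x) = x^4 + 16*x^3 + 96*x^2 + 256*x + 256
which factors as (x + 4)^4. The eigenvalues (with algebraic multiplicities) are λ = -4 with multiplicity 4.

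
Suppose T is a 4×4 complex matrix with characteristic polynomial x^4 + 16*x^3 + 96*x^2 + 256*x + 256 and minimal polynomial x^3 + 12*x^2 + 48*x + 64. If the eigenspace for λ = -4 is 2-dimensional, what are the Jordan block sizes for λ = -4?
Block sizes for λ = -4: [3, 1]

Step 1 — from the characteristic polynomial, algebraic multiplicity of λ = -4 is 4. From dim ker(T − (-4)·I) = 2, there are exactly 2 Jordan blocks for λ = -4.
Step 2 — from the minimal polynomial, the factor (x + 4)^3 tells us the largest block for λ = -4 has size 3.
Step 3 — with total size 4, 2 blocks, and largest block 3, the block sizes (in nonincreasing order) are [3, 1].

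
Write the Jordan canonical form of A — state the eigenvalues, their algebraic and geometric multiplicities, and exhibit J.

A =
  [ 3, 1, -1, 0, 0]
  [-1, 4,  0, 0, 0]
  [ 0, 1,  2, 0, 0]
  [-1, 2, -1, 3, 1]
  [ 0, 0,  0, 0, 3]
J_3(3) ⊕ J_2(3)

The characteristic polynomial is
  det(x·I − A) = x^5 - 15*x^4 + 90*x^3 - 270*x^2 + 405*x - 243 = (x - 3)^5

Eigenvalues and multiplicities (the geometric multiplicity of λ is n − rank(A − λI), which equals the number of Jordan blocks for λ):
  λ = 3: algebraic multiplicity = 5, geometric multiplicity = 2

Determining the block sizes for each eigenvalue:
  λ = 3: with am = 5 and gm = 2, the partition is not yet determined (e.g. several partitions of 5 into 2 parts exist). Let N = A − (3)·I. Computing rank(N^1) = 3, rank(N^2) = 1, rank(N^3) = 0; the number of blocks of size ≥ j is rank(N^{j−1}) − rank(N^j), giving [2, 2, 1]. So we have 1 block(s) of size 3, 1 block(s) of size 2 → block sizes [3, 2]

Assembling the blocks gives a Jordan form
J =
  [3, 1, 0, 0, 0]
  [0, 3, 1, 0, 0]
  [0, 0, 3, 0, 0]
  [0, 0, 0, 3, 1]
  [0, 0, 0, 0, 3]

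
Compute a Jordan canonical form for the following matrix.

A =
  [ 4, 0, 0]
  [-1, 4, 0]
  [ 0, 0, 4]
J_2(4) ⊕ J_1(4)

The characteristic polynomial is
  det(x·I − A) = x^3 - 12*x^2 + 48*x - 64 = (x - 4)^3

Eigenvalues and multiplicities (the geometric multiplicity of λ is n − rank(A − λI), which equals the number of Jordan blocks for λ):
  λ = 4: algebraic multiplicity = 3, geometric multiplicity = 2

Determining the block sizes for each eigenvalue:
  λ = 4: 2 blocks summing to 3 forces exactly one block of size 2 and the rest size 1 → block sizes [2, 1]

Assembling the blocks gives a Jordan form
J =
  [4, 1, 0]
  [0, 4, 0]
  [0, 0, 4]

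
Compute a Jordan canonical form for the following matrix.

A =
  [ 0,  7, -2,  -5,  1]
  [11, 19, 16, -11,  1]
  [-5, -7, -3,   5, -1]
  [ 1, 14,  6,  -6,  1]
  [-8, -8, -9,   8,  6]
J_1(-5) ⊕ J_3(5) ⊕ J_1(6)

The characteristic polynomial is
  det(x·I − A) = x^5 - 16*x^4 + 60*x^3 + 250*x^2 - 2125*x + 3750 = (x - 6)*(x - 5)^3*(x + 5)

Eigenvalues and multiplicities (the geometric multiplicity of λ is n − rank(A − λI), which equals the number of Jordan blocks for λ):
  λ = -5: algebraic multiplicity = 1, geometric multiplicity = 1
  λ = 5: algebraic multiplicity = 3, geometric multiplicity = 1
  λ = 6: algebraic multiplicity = 1, geometric multiplicity = 1

Determining the block sizes for each eigenvalue:
  λ = -5: one block (gm = 1), so the single block has size am = 1 → block sizes [1]
  λ = 5: one block (gm = 1), so the single block has size am = 3 → block sizes [3]
  λ = 6: one block (gm = 1), so the single block has size am = 1 → block sizes [1]

Assembling the blocks gives a Jordan form
J =
  [-5, 0, 0, 0, 0]
  [ 0, 5, 1, 0, 0]
  [ 0, 0, 5, 1, 0]
  [ 0, 0, 0, 5, 0]
  [ 0, 0, 0, 0, 6]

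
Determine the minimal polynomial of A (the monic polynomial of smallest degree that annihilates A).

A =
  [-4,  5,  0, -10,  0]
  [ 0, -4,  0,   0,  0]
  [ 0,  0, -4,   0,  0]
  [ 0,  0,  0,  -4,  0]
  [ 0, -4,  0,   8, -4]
x^2 + 8*x + 16

The characteristic polynomial is χ_A(x) = (x + 4)^5, so the eigenvalues are known. The minimal polynomial is
  m_A(x) = Π_λ (x − λ)^{k_λ}
where k_λ is the size of the *largest* Jordan block for λ (equivalently, the smallest k with (A − λI)^k v = 0 for every generalised eigenvector v of λ).

  λ = -4: largest Jordan block has size 2, contributing (x + 4)^2

So m_A(x) = (x + 4)^2 = x^2 + 8*x + 16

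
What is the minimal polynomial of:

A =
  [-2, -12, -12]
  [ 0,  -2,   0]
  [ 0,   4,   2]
x^2 - 4

The characteristic polynomial is χ_A(x) = (x - 2)*(x + 2)^2, so the eigenvalues are known. The minimal polynomial is
  m_A(x) = Π_λ (x − λ)^{k_λ}
where k_λ is the size of the *largest* Jordan block for λ (equivalently, the smallest k with (A − λI)^k v = 0 for every generalised eigenvector v of λ).

  λ = -2: largest Jordan block has size 1, contributing (x + 2)
  λ = 2: largest Jordan block has size 1, contributing (x − 2)

So m_A(x) = (x - 2)*(x + 2) = x^2 - 4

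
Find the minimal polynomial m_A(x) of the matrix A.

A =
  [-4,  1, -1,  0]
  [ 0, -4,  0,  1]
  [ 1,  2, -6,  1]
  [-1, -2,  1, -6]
x^3 + 15*x^2 + 75*x + 125

The characteristic polynomial is χ_A(x) = (x + 5)^4, so the eigenvalues are known. The minimal polynomial is
  m_A(x) = Π_λ (x − λ)^{k_λ}
where k_λ is the size of the *largest* Jordan block for λ (equivalently, the smallest k with (A − λI)^k v = 0 for every generalised eigenvector v of λ).

  λ = -5: largest Jordan block has size 3, contributing (x + 5)^3

So m_A(x) = (x + 5)^3 = x^3 + 15*x^2 + 75*x + 125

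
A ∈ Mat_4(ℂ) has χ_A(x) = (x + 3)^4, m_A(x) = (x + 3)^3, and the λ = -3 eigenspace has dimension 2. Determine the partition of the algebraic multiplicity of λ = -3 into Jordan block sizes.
Block sizes for λ = -3: [3, 1]

Step 1 — from the characteristic polynomial, algebraic multiplicity of λ = -3 is 4. From dim ker(A − (-3)·I) = 2, there are exactly 2 Jordan blocks for λ = -3.
Step 2 — from the minimal polynomial, the factor (x + 3)^3 tells us the largest block for λ = -3 has size 3.
Step 3 — with total size 4, 2 blocks, and largest block 3, the block sizes (in nonincreasing order) are [3, 1].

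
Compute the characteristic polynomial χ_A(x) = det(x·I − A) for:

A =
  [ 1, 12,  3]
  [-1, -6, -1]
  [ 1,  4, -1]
x^3 + 6*x^2 + 12*x + 8

Expanding det(x·I − A) (e.g. by cofactor expansion or by noting that A is similar to its Jordan form J, which has the same characteristic polynomial as A) gives
  χ_A(x) = x^3 + 6*x^2 + 12*x + 8
which factors as (x + 2)^3. The eigenvalues (with algebraic multiplicities) are λ = -2 with multiplicity 3.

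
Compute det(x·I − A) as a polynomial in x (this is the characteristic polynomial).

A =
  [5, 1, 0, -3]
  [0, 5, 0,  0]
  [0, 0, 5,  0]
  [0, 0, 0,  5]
x^4 - 20*x^3 + 150*x^2 - 500*x + 625

Expanding det(x·I − A) (e.g. by cofactor expansion or by noting that A is similar to its Jordan form J, which has the same characteristic polynomial as A) gives
  χ_A(x) = x^4 - 20*x^3 + 150*x^2 - 500*x + 625
which factors as (x - 5)^4. The eigenvalues (with algebraic multiplicities) are λ = 5 with multiplicity 4.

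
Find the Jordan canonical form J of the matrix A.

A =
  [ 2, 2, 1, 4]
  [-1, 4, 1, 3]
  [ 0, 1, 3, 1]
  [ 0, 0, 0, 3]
J_3(3) ⊕ J_1(3)

The characteristic polynomial is
  det(x·I − A) = x^4 - 12*x^3 + 54*x^2 - 108*x + 81 = (x - 3)^4

Eigenvalues and multiplicities (the geometric multiplicity of λ is n − rank(A − λI), which equals the number of Jordan blocks for λ):
  λ = 3: algebraic multiplicity = 4, geometric multiplicity = 2

Determining the block sizes for each eigenvalue:
  λ = 3: with am = 4 and gm = 2, the partition is not yet determined (e.g. several partitions of 4 into 2 parts exist). Let N = A − (3)·I. Computing rank(N^1) = 2, rank(N^2) = 1, rank(N^3) = 0; the number of blocks of size ≥ j is rank(N^{j−1}) − rank(N^j), giving [2, 1, 1]. So we have 1 block(s) of size 3, 1 block(s) of size 1 → block sizes [3, 1]

Assembling the blocks gives a Jordan form
J =
  [3, 1, 0, 0]
  [0, 3, 1, 0]
  [0, 0, 3, 0]
  [0, 0, 0, 3]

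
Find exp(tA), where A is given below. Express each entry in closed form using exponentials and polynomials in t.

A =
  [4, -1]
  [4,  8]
e^{tA} =
  [-2*t*exp(6*t) + exp(6*t), -t*exp(6*t)]
  [4*t*exp(6*t), 2*t*exp(6*t) + exp(6*t)]

Strategy: write A = P · J · P⁻¹ where J is a Jordan canonical form, so e^{tA} = P · e^{tJ} · P⁻¹, and e^{tJ} can be computed block-by-block.

A has Jordan form
J =
  [6, 1]
  [0, 6]
(up to reordering of blocks).

Per-block formulas:
  For a 2×2 Jordan block J_2(6): exp(t · J_2(6)) = e^(6t)·(I + t·N), where N is the 2×2 nilpotent shift.

After assembling e^{tJ} and conjugating by P, we get:

e^{tA} =
  [-2*t*exp(6*t) + exp(6*t), -t*exp(6*t)]
  [4*t*exp(6*t), 2*t*exp(6*t) + exp(6*t)]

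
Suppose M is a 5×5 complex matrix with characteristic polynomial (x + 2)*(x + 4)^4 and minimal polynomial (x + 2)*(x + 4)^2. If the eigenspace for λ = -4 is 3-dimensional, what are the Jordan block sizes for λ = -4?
Block sizes for λ = -4: [2, 1, 1]

Step 1 — from the characteristic polynomial, algebraic multiplicity of λ = -4 is 4. From dim ker(M − (-4)·I) = 3, there are exactly 3 Jordan blocks for λ = -4.
Step 2 — from the minimal polynomial, the factor (x + 4)^2 tells us the largest block for λ = -4 has size 2.
Step 3 — with total size 4, 3 blocks, and largest block 2, the block sizes (in nonincreasing order) are [2, 1, 1].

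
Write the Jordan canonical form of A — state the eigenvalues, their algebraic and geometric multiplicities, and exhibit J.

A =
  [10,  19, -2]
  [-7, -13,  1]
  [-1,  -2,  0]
J_3(-1)

The characteristic polynomial is
  det(x·I − A) = x^3 + 3*x^2 + 3*x + 1 = (x + 1)^3

Eigenvalues and multiplicities (the geometric multiplicity of λ is n − rank(A − λI), which equals the number of Jordan blocks for λ):
  λ = -1: algebraic multiplicity = 3, geometric multiplicity = 1

Determining the block sizes for each eigenvalue:
  λ = -1: one block (gm = 1), so the single block has size am = 3 → block sizes [3]

Assembling the blocks gives a Jordan form
J =
  [-1,  1,  0]
  [ 0, -1,  1]
  [ 0,  0, -1]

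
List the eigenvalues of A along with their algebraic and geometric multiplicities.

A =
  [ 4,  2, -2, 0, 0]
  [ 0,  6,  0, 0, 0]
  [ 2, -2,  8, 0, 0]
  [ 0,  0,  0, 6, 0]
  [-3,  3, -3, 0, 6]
λ = 6: alg = 5, geom = 4

Step 1 — factor the characteristic polynomial to read off the algebraic multiplicities:
  χ_A(x) = (x - 6)^5

Step 2 — compute geometric multiplicities via the rank-nullity identity g(λ) = n − rank(A − λI):
  rank(A − (6)·I) = 1, so dim ker(A − (6)·I) = n − 1 = 4

Summary:
  λ = 6: algebraic multiplicity = 5, geometric multiplicity = 4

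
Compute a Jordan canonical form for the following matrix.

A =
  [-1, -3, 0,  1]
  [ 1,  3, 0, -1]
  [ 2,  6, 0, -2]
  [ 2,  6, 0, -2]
J_2(0) ⊕ J_1(0) ⊕ J_1(0)

The characteristic polynomial is
  det(x·I − A) = x^4

Eigenvalues and multiplicities (the geometric multiplicity of λ is n − rank(A − λI), which equals the number of Jordan blocks for λ):
  λ = 0: algebraic multiplicity = 4, geometric multiplicity = 3

Determining the block sizes for each eigenvalue:
  λ = 0: 3 blocks summing to 4 forces exactly one block of size 2 and the rest size 1 → block sizes [2, 1, 1]

Assembling the blocks gives a Jordan form
J =
  [0, 1, 0, 0]
  [0, 0, 0, 0]
  [0, 0, 0, 0]
  [0, 0, 0, 0]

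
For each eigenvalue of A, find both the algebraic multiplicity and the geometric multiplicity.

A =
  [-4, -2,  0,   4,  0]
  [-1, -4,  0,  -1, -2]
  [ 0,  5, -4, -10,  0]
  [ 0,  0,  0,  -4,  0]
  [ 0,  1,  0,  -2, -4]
λ = -4: alg = 5, geom = 3

Step 1 — factor the characteristic polynomial to read off the algebraic multiplicities:
  χ_A(x) = (x + 4)^5

Step 2 — compute geometric multiplicities via the rank-nullity identity g(λ) = n − rank(A − λI):
  rank(A − (-4)·I) = 2, so dim ker(A − (-4)·I) = n − 2 = 3

Summary:
  λ = -4: algebraic multiplicity = 5, geometric multiplicity = 3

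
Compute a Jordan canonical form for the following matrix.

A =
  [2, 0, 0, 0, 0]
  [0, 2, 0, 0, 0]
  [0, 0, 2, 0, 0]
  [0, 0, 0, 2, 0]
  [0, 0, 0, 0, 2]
J_1(2) ⊕ J_1(2) ⊕ J_1(2) ⊕ J_1(2) ⊕ J_1(2)

The characteristic polynomial is
  det(x·I − A) = x^5 - 10*x^4 + 40*x^3 - 80*x^2 + 80*x - 32 = (x - 2)^5

Eigenvalues and multiplicities (the geometric multiplicity of λ is n − rank(A − λI), which equals the number of Jordan blocks for λ):
  λ = 2: algebraic multiplicity = 5, geometric multiplicity = 5

Determining the block sizes for each eigenvalue:
  λ = 2: gm = am = 5, so every block has size 1 → block sizes [1, 1, 1, 1, 1]

Assembling the blocks gives a Jordan form
J =
  [2, 0, 0, 0, 0]
  [0, 2, 0, 0, 0]
  [0, 0, 2, 0, 0]
  [0, 0, 0, 2, 0]
  [0, 0, 0, 0, 2]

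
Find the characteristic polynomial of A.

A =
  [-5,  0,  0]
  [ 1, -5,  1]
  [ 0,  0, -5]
x^3 + 15*x^2 + 75*x + 125

Expanding det(x·I − A) (e.g. by cofactor expansion or by noting that A is similar to its Jordan form J, which has the same characteristic polynomial as A) gives
  χ_A(x) = x^3 + 15*x^2 + 75*x + 125
which factors as (x + 5)^3. The eigenvalues (with algebraic multiplicities) are λ = -5 with multiplicity 3.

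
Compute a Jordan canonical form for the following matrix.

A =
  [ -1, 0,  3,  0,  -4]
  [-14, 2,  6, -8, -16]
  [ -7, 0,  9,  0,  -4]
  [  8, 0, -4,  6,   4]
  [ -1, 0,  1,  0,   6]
J_1(2) ⊕ J_1(2) ⊕ J_2(6) ⊕ J_1(6)

The characteristic polynomial is
  det(x·I − A) = x^5 - 22*x^4 + 184*x^3 - 720*x^2 + 1296*x - 864 = (x - 6)^3*(x - 2)^2

Eigenvalues and multiplicities (the geometric multiplicity of λ is n − rank(A − λI), which equals the number of Jordan blocks for λ):
  λ = 2: algebraic multiplicity = 2, geometric multiplicity = 2
  λ = 6: algebraic multiplicity = 3, geometric multiplicity = 2

Determining the block sizes for each eigenvalue:
  λ = 2: gm = am = 2, so every block has size 1 → block sizes [1, 1]
  λ = 6: 2 blocks summing to 3 forces exactly one block of size 2 and the rest size 1 → block sizes [2, 1]

Assembling the blocks gives a Jordan form
J =
  [2, 0, 0, 0, 0]
  [0, 2, 0, 0, 0]
  [0, 0, 6, 1, 0]
  [0, 0, 0, 6, 0]
  [0, 0, 0, 0, 6]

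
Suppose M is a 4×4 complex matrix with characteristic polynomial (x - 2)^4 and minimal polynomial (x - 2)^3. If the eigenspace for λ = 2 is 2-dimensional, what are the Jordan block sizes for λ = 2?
Block sizes for λ = 2: [3, 1]

Step 1 — from the characteristic polynomial, algebraic multiplicity of λ = 2 is 4. From dim ker(M − (2)·I) = 2, there are exactly 2 Jordan blocks for λ = 2.
Step 2 — from the minimal polynomial, the factor (x − 2)^3 tells us the largest block for λ = 2 has size 3.
Step 3 — with total size 4, 2 blocks, and largest block 3, the block sizes (in nonincreasing order) are [3, 1].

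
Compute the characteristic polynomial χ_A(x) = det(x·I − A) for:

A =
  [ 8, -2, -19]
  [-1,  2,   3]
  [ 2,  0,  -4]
x^3 - 6*x^2 + 12*x - 8

Expanding det(x·I − A) (e.g. by cofactor expansion or by noting that A is similar to its Jordan form J, which has the same characteristic polynomial as A) gives
  χ_A(x) = x^3 - 6*x^2 + 12*x - 8
which factors as (x - 2)^3. The eigenvalues (with algebraic multiplicities) are λ = 2 with multiplicity 3.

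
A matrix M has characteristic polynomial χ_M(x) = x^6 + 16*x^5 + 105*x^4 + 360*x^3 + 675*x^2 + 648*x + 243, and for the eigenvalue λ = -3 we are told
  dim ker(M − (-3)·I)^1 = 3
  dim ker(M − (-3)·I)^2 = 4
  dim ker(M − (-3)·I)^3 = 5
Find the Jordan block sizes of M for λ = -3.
Block sizes for λ = -3: [3, 1, 1]

From the dimensions of kernels of powers, the number of Jordan blocks of size at least j is d_j − d_{j−1} where d_j = dim ker(N^j) (with d_0 = 0). Computing the differences gives [3, 1, 1].
The number of blocks of size exactly k is (#blocks of size ≥ k) − (#blocks of size ≥ k + 1), so the partition is: 2 block(s) of size 1, 1 block(s) of size 3.
In nonincreasing order the block sizes are [3, 1, 1].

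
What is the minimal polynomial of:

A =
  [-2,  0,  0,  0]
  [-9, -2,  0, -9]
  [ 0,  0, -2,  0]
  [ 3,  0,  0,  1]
x^2 + x - 2

The characteristic polynomial is χ_A(x) = (x - 1)*(x + 2)^3, so the eigenvalues are known. The minimal polynomial is
  m_A(x) = Π_λ (x − λ)^{k_λ}
where k_λ is the size of the *largest* Jordan block for λ (equivalently, the smallest k with (A − λI)^k v = 0 for every generalised eigenvector v of λ).

  λ = -2: largest Jordan block has size 1, contributing (x + 2)
  λ = 1: largest Jordan block has size 1, contributing (x − 1)

So m_A(x) = (x - 1)*(x + 2) = x^2 + x - 2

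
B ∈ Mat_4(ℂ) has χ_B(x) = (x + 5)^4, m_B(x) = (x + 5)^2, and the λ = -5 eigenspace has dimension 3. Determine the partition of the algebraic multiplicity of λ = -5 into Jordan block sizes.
Block sizes for λ = -5: [2, 1, 1]

Step 1 — from the characteristic polynomial, algebraic multiplicity of λ = -5 is 4. From dim ker(B − (-5)·I) = 3, there are exactly 3 Jordan blocks for λ = -5.
Step 2 — from the minimal polynomial, the factor (x + 5)^2 tells us the largest block for λ = -5 has size 2.
Step 3 — with total size 4, 3 blocks, and largest block 2, the block sizes (in nonincreasing order) are [2, 1, 1].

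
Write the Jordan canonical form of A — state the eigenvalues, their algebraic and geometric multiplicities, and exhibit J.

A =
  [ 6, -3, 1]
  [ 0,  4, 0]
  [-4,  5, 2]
J_3(4)

The characteristic polynomial is
  det(x·I − A) = x^3 - 12*x^2 + 48*x - 64 = (x - 4)^3

Eigenvalues and multiplicities (the geometric multiplicity of λ is n − rank(A − λI), which equals the number of Jordan blocks for λ):
  λ = 4: algebraic multiplicity = 3, geometric multiplicity = 1

Determining the block sizes for each eigenvalue:
  λ = 4: one block (gm = 1), so the single block has size am = 3 → block sizes [3]

Assembling the blocks gives a Jordan form
J =
  [4, 1, 0]
  [0, 4, 1]
  [0, 0, 4]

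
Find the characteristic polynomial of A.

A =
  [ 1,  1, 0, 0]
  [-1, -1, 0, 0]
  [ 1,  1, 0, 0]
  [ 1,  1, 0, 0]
x^4

Expanding det(x·I − A) (e.g. by cofactor expansion or by noting that A is similar to its Jordan form J, which has the same characteristic polynomial as A) gives
  χ_A(x) = x^4
which factors as x^4. The eigenvalues (with algebraic multiplicities) are λ = 0 with multiplicity 4.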